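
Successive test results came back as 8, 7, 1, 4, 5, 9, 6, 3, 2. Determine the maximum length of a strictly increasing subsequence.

Track the smallest tail for each achievable length (strict):
8 → extends → [8]
7 → replaces 8 → [7]
1 → replaces 7 → [1]
4 → extends → [1, 4]
5 → extends → [1, 4, 5]
9 → extends → [1, 4, 5, 9]
6 → replaces 9 → [1, 4, 5, 6]
3 → replaces 4 → [1, 3, 5, 6]
2 → replaces 3 → [1, 2, 5, 6]
Four tails, so the longest strictly increasing subsequence has length 4 (e.g. 1, 4, 5, 9).

4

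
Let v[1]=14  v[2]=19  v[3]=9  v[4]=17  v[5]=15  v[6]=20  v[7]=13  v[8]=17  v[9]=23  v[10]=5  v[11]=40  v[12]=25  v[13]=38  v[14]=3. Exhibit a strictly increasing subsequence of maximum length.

Patience tails give the LIS length; then backtrack through the dp parents:
14 → extends → [14]
19 → extends → [14, 19]
9 → replaces 14 → [9, 19]
17 → replaces 19 → [9, 17]
15 → replaces 17 → [9, 15]
20 → extends → [9, 15, 20]
13 → replaces 15 → [9, 13, 20]
17 → replaces 20 → [9, 13, 17]
23 → extends → [9, 13, 17, 23]
5 → replaces 9 → [5, 13, 17, 23]
40 → extends → [5, 13, 17, 23, 40]
25 → replaces 40 → [5, 13, 17, 23, 25]
38 → extends → [5, 13, 17, 23, 25, 38]
3 → replaces 5 → [3, 13, 17, 23, 25, 38]
Length 6; one witness is 14, 19, 20, 23, 25, 38.

14, 19, 20, 23, 25, 38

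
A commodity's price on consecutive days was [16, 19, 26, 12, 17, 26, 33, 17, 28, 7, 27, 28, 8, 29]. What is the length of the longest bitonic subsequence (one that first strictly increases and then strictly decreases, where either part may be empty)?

7

inc[i] = longest strictly increasing subsequence ending at i; dec[i] = longest strictly decreasing subsequence starting at i:
i:      1  2  3  4  5  6  7  8  9 10 11 12 13 14
a[i]:  16 19 26 12 17 26 33 17 28  7 27 28  8 29
inc:    1  2  3  1  2  3  4  2  4  1  4  5  2  6
dec:    3  3  3  2  2  3  4  2  3  1  2  2  1  1
Best peak at i=7 (value 33): inc=4, dec=4, length 4+4−1 = 7.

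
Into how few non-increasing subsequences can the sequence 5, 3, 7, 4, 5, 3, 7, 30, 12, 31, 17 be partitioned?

Place each on the leftmost legal pile:
5 → new pile 1 (tops now [5])
3 → pile 1 (tops now [3])
7 → new pile 2 (tops now [3, 7])
4 → pile 2 (tops now [3, 4])
5 → new pile 3 (tops now [3, 4, 5])
3 → pile 1 (tops now [3, 4, 5])
7 → new pile 4 (tops now [3, 4, 5, 7])
30 → new pile 5 (tops now [3, 4, 5, 7, 30])
12 → pile 5 (tops now [3, 4, 5, 7, 12])
31 → new pile 6 (tops now [3, 4, 5, 7, 12, 31])
17 → pile 6 (tops now [3, 4, 5, 7, 12, 17])
Six piles.

6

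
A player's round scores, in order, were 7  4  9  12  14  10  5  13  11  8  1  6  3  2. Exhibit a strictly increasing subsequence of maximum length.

Patience tails give the LIS length; then backtrack through the dp parents:
7 → extends → [7]
4 → replaces 7 → [4]
9 → extends → [4, 9]
12 → extends → [4, 9, 12]
14 → extends → [4, 9, 12, 14]
10 → replaces 12 → [4, 9, 10, 14]
5 → replaces 9 → [4, 5, 10, 14]
13 → replaces 14 → [4, 5, 10, 13]
11 → replaces 13 → [4, 5, 10, 11]
8 → replaces 10 → [4, 5, 8, 11]
1 → replaces 4 → [1, 5, 8, 11]
6 → replaces 8 → [1, 5, 6, 11]
3 → replaces 5 → [1, 3, 6, 11]
2 → replaces 3 → [1, 2, 6, 11]
Length 4; one witness is 7, 9, 12, 14.

7, 9, 12, 14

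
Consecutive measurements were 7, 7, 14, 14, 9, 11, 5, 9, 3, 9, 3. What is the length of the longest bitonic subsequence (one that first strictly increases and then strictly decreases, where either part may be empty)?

5

inc[i] = longest strictly increasing subsequence ending at i; dec[i] = longest strictly decreasing subsequence starting at i:
i:      1  2  3  4  5  6  7  8  9 10 11
a[i]:   7  7 14 14  9 11  5  9  3  9  3
inc:    1  1  2  2  2  3  1  2  1  2  1
dec:    3  3  4  4  3  3  2  2  1  2  1
Best peak at i=3 (value 14): inc=2, dec=4, length 2+4−1 = 5.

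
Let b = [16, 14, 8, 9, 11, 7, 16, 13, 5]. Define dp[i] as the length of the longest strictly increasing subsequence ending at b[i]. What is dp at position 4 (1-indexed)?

2

dp[i] = 1 + max{dp[j] : j<i, b[j]<b[i]} (or 1 if no such j):
i:      1  2  3  4  5  6  7  8  9
b[i]:  16 14  8  9 11  7 16 13  5
dp:     1  1  1  2  3  1  4  4  1
At index 4 the value is 2.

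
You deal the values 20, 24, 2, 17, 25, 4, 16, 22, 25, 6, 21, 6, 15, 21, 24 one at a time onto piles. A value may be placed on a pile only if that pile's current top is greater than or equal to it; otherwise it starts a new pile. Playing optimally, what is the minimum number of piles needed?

Place each on the leftmost legal pile:
20 → new pile 1 (tops now [20])
24 → new pile 2 (tops now [20, 24])
2 → pile 1 (tops now [2, 24])
17 → pile 2 (tops now [2, 17])
25 → new pile 3 (tops now [2, 17, 25])
4 → pile 2 (tops now [2, 4, 25])
16 → pile 3 (tops now [2, 4, 16])
22 → new pile 4 (tops now [2, 4, 16, 22])
25 → new pile 5 (tops now [2, 4, 16, 22, 25])
6 → pile 3 (tops now [2, 4, 6, 22, 25])
21 → pile 4 (tops now [2, 4, 6, 21, 25])
6 → pile 3 (tops now [2, 4, 6, 21, 25])
15 → pile 4 (tops now [2, 4, 6, 15, 25])
21 → pile 5 (tops now [2, 4, 6, 15, 21])
24 → new pile 6 (tops now [2, 4, 6, 15, 21, 24])
Six piles.

6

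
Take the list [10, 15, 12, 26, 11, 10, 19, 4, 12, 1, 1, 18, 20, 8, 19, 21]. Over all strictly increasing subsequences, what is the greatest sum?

Let S[i] be the best sum of a strictly increasing subsequence ending at i:
i:      1  2  3  4  5  6  7  8  9 10 11 12 13 14 15 16
a[i]:  10 15 12 26 11 10 19  4 12  1  1 18 20  8 19 21
S:     10 25 22 51 21 10 44  4 33  1  1 51 71 12 70 92
Maximum is 92 (e.g. 10 + 11 + 12 + 18 + 20 + 21).

92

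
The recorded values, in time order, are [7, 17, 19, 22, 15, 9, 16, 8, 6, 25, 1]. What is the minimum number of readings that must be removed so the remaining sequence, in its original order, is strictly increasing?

6

Fewest deletions = n − (longest strictly increasing subsequence).
i:      1  2  3  4  5  6  7  8  9 10 11
a[i]:   7 17 19 22 15  9 16  8  6 25  1
dp:     1  2  3  4  2  2  3  2  1  5  1
max dp = 5, so deletions = 11 − 5 = 6.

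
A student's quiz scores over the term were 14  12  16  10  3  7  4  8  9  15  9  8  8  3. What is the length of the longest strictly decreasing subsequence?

Let dp[i] be the longest strictly decreasing subsequence ending at i:
i:      1  2  3  4  5  6  7  8  9 10 11 12 13 14
a[i]:  14 12 16 10  3  7  4  8  9 15  9  8  8  3
dp:     1  2  1  3  4  4  5  4  4  2  4  5  5  6
Maximum is 6.

6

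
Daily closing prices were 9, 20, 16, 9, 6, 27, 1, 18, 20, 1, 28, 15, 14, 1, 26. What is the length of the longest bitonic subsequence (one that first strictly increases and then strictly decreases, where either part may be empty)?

inc[i] = longest strictly increasing subsequence ending at i; dec[i] = longest strictly decreasing subsequence starting at i:
i:      1  2  3  4  5  6  7  8  9 10 11 12 13 14 15
a[i]:   9 20 16  9  6 27  1 18 20  1 28 15 14  1 26
inc:    1  2  2  1  1  3  1  3  4  1  5  2  2  1  5
dec:    3  5  4  3  2  5  1  4  4  1  4  3  2  1  1
Best peak at i=11 (value 28): inc=5, dec=4, length 5+4−1 = 8.

8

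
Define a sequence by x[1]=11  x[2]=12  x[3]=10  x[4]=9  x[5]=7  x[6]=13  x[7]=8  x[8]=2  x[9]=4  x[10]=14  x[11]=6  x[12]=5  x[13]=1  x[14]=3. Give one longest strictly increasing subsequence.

Patience tails give the LIS length; then backtrack through the dp parents:
11 → extends → [11]
12 → extends → [11, 12]
10 → replaces 11 → [10, 12]
9 → replaces 10 → [9, 12]
7 → replaces 9 → [7, 12]
13 → extends → [7, 12, 13]
8 → replaces 12 → [7, 8, 13]
2 → replaces 7 → [2, 8, 13]
4 → replaces 8 → [2, 4, 13]
14 → extends → [2, 4, 13, 14]
6 → replaces 13 → [2, 4, 6, 14]
5 → replaces 6 → [2, 4, 5, 14]
1 → replaces 2 → [1, 4, 5, 14]
3 → replaces 4 → [1, 3, 5, 14]
Length 4; one witness is 11, 12, 13, 14.

11, 12, 13, 14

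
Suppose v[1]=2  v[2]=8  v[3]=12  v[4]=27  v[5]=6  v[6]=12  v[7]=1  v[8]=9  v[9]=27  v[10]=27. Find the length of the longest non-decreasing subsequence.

6

Track the smallest tail for each achievable length (allowing ties):
2 → extends → [2]
8 → extends → [2, 8]
12 → extends → [2, 8, 12]
27 → extends → [2, 8, 12, 27]
6 → replaces 8 → [2, 6, 12, 27]
12 → replaces 27 → [2, 6, 12, 12]
1 → replaces 2 → [1, 6, 12, 12]
9 → replaces 12 → [1, 6, 9, 12]
27 → extends → [1, 6, 9, 12, 27]
27 → extends → [1, 6, 9, 12, 27, 27]
Six tails, so the longest non-decreasing subsequence has length 6 (e.g. 2, 8, 12, 27, 27, 27).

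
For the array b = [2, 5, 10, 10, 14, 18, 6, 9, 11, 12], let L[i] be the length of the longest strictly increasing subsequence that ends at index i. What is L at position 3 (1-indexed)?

3

dp[i] = 1 + max{dp[j] : j<i, b[j]<b[i]} (or 1 if no such j):
i:      1  2  3  4  5  6  7  8  9 10
b[i]:   2  5 10 10 14 18  6  9 11 12
dp:     1  2  3  3  4  5  3  4  5  6
At index 3 the value is 3.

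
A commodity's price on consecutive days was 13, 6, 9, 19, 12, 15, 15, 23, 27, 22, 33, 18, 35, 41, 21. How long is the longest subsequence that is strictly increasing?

Track the smallest tail for each achievable length (strict):
13 → extends → [13]
6 → replaces 13 → [6]
9 → extends → [6, 9]
19 → extends → [6, 9, 19]
12 → replaces 19 → [6, 9, 12]
15 → extends → [6, 9, 12, 15]
15 → already a tail → [6, 9, 12, 15]
23 → extends → [6, 9, 12, 15, 23]
27 → extends → [6, 9, 12, 15, 23, 27]
22 → replaces 23 → [6, 9, 12, 15, 22, 27]
33 → extends → [6, 9, 12, 15, 22, 27, 33]
18 → replaces 22 → [6, 9, 12, 15, 18, 27, 33]
35 → extends → [6, 9, 12, 15, 18, 27, 33, 35]
41 → extends → [6, 9, 12, 15, 18, 27, 33, 35, 41]
21 → replaces 27 → [6, 9, 12, 15, 18, 21, 33, 35, 41]
Nine tails, so the longest strictly increasing subsequence has length 9 (e.g. 6, 9, 12, 15, 23, 27, 33, 35, 41).

9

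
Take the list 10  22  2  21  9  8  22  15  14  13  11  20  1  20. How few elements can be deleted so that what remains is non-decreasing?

Fewest deletions = n − (longest non-decreasing subsequence).
i:      1  2  3  4  5  6  7  8  9 10 11 12 13 14
a[i]:  10 22  2 21  9  8 22 15 14 13 11 20  1 20
dp:     1  2  1  2  2  2  3  3  3  3  3  4  1  5
max dp = 5, so deletions = 14 − 5 = 9.

9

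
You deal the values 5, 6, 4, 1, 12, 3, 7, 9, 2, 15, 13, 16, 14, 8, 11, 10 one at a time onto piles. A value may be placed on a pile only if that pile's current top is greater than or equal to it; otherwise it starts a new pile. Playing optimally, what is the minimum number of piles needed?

Place each on the leftmost legal pile:
5 → new pile 1 (tops now [5])
6 → new pile 2 (tops now [5, 6])
4 → pile 1 (tops now [4, 6])
1 → pile 1 (tops now [1, 6])
12 → new pile 3 (tops now [1, 6, 12])
3 → pile 2 (tops now [1, 3, 12])
7 → pile 3 (tops now [1, 3, 7])
9 → new pile 4 (tops now [1, 3, 7, 9])
2 → pile 2 (tops now [1, 2, 7, 9])
15 → new pile 5 (tops now [1, 2, 7, 9, 15])
13 → pile 5 (tops now [1, 2, 7, 9, 13])
16 → new pile 6 (tops now [1, 2, 7, 9, 13, 16])
14 → pile 6 (tops now [1, 2, 7, 9, 13, 14])
8 → pile 4 (tops now [1, 2, 7, 8, 13, 14])
11 → pile 5 (tops now [1, 2, 7, 8, 11, 14])
10 → pile 5 (tops now [1, 2, 7, 8, 10, 14])
Six piles.

6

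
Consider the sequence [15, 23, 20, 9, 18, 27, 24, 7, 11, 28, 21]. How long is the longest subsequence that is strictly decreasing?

4

Negate each value so 'decreasing' becomes 'increasing', then run patience tails on the negated sequence:
-15 → extends → [-15]
-23 → replaces -15 → [-23]
-20 → extends → [-23, -20]
-9 → extends → [-23, -20, -9]
-18 → replaces -9 → [-23, -20, -18]
-27 → replaces -23 → [-27, -20, -18]
-24 → replaces -20 → [-27, -24, -18]
-7 → extends → [-27, -24, -18, -7]
-11 → replaces -7 → [-27, -24, -18, -11]
-28 → replaces -27 → [-28, -24, -18, -11]
-21 → replaces -18 → [-28, -24, -21, -11]
Four tails, so the longest strictly decreasing subsequence of the original has length 4.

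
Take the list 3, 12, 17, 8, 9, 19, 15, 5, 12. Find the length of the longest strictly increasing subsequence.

4

Track the smallest tail for each achievable length (strict):
3 → extends → [3]
12 → extends → [3, 12]
17 → extends → [3, 12, 17]
8 → replaces 12 → [3, 8, 17]
9 → replaces 17 → [3, 8, 9]
19 → extends → [3, 8, 9, 19]
15 → replaces 19 → [3, 8, 9, 15]
5 → replaces 8 → [3, 5, 9, 15]
12 → replaces 15 → [3, 5, 9, 12]
Four tails, so the longest strictly increasing subsequence has length 4 (e.g. 3, 12, 17, 19).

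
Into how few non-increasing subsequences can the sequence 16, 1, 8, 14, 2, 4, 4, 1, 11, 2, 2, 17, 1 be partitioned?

Place each on the leftmost legal pile:
16 → new pile 1 (tops now [16])
1 → pile 1 (tops now [1])
8 → new pile 2 (tops now [1, 8])
14 → new pile 3 (tops now [1, 8, 14])
2 → pile 2 (tops now [1, 2, 14])
4 → pile 3 (tops now [1, 2, 4])
4 → pile 3 (tops now [1, 2, 4])
1 → pile 1 (tops now [1, 2, 4])
11 → new pile 4 (tops now [1, 2, 4, 11])
2 → pile 2 (tops now [1, 2, 4, 11])
2 → pile 2 (tops now [1, 2, 4, 11])
17 → new pile 5 (tops now [1, 2, 4, 11, 17])
1 → pile 1 (tops now [1, 2, 4, 11, 17])
Five piles.

5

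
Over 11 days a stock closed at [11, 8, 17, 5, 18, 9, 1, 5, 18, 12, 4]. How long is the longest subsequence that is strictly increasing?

3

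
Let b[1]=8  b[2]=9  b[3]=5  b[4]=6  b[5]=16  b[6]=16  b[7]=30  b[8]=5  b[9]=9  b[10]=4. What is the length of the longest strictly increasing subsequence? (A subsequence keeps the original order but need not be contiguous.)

Let dp[i] be the length of the longest such subsequence ending at index i:
i:      1  2  3  4  5  6  7  8  9 10
b[i]:   8  9  5  6 16 16 30  5  9  4
dp:     1  2  1  2  3  3  4  1  3  1
Maximum dp value is 4.

4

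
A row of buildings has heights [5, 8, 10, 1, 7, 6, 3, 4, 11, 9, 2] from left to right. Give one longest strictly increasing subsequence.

Patience tails give the LIS length; then backtrack through the dp parents:
5 → extends → [5]
8 → extends → [5, 8]
10 → extends → [5, 8, 10]
1 → replaces 5 → [1, 8, 10]
7 → replaces 8 → [1, 7, 10]
6 → replaces 7 → [1, 6, 10]
3 → replaces 6 → [1, 3, 10]
4 → replaces 10 → [1, 3, 4]
11 → extends → [1, 3, 4, 11]
9 → replaces 11 → [1, 3, 4, 9]
2 → replaces 3 → [1, 2, 4, 9]
Length 4; one witness is 5, 8, 10, 11.

5, 8, 10, 11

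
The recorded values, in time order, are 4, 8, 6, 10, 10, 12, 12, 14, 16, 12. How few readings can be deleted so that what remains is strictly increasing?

Fewest deletions = n − (longest strictly increasing subsequence).
i:      1  2  3  4  5  6  7  8  9 10
a[i]:   4  8  6 10 10 12 12 14 16 12
dp:     1  2  2  3  3  4  4  5  6  4
max dp = 6, so deletions = 10 − 6 = 4.

4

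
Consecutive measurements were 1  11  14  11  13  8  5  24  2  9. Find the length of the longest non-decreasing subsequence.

5

Track the smallest tail for each achievable length (allowing ties):
1 → extends → [1]
11 → extends → [1, 11]
14 → extends → [1, 11, 14]
11 → replaces 14 → [1, 11, 11]
13 → extends → [1, 11, 11, 13]
8 → replaces 11 → [1, 8, 11, 13]
5 → replaces 8 → [1, 5, 11, 13]
24 → extends → [1, 5, 11, 13, 24]
2 → replaces 5 → [1, 2, 11, 13, 24]
9 → replaces 11 → [1, 2, 9, 13, 24]
Five tails, so the longest non-decreasing subsequence has length 5 (e.g. 1, 11, 11, 13, 24).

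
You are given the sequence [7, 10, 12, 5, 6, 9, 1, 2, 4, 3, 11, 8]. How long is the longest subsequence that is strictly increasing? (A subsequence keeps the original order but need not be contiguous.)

4

Track the smallest tail for each achievable length (strict):
7 → extends → [7]
10 → extends → [7, 10]
12 → extends → [7, 10, 12]
5 → replaces 7 → [5, 10, 12]
6 → replaces 10 → [5, 6, 12]
9 → replaces 12 → [5, 6, 9]
1 → replaces 5 → [1, 6, 9]
2 → replaces 6 → [1, 2, 9]
4 → replaces 9 → [1, 2, 4]
3 → replaces 4 → [1, 2, 3]
11 → extends → [1, 2, 3, 11]
8 → replaces 11 → [1, 2, 3, 8]
Four tails, so the longest strictly increasing subsequence has length 4 (e.g. 5, 6, 9, 11).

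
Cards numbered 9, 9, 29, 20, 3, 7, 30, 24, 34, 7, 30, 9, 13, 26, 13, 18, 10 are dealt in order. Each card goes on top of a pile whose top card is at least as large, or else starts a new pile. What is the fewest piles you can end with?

5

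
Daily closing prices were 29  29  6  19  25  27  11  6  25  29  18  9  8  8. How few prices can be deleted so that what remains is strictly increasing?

Fewest deletions = n − (longest strictly increasing subsequence).
i:      1  2  3  4  5  6  7  8  9 10 11 12 13 14
a[i]:  29 29  6 19 25 27 11  6 25 29 18  9  8  8
dp:     1  1  1  2  3  4  2  1  3  5  3  2  2  2
max dp = 5, so deletions = 14 − 5 = 9.

9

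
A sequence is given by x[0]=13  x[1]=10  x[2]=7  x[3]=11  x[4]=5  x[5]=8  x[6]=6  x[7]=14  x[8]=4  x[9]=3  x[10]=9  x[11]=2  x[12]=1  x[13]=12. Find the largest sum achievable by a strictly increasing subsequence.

Let S[i] be the best sum of a strictly increasing subsequence ending at i:
i:      0  1  2  3  4  5  6  7  8  9 10 11 12 13
x[i]:  13 10  7 11  5  8  6 14  4  3  9  2  1 12
S:     13 10  7 21  5 15 11 35  4  3 24  2  1 36
Maximum is 36 (e.g. 7 + 8 + 9 + 12).

36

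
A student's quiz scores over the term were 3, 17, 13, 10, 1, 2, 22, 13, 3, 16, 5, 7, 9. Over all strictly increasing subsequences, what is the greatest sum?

42

Let S[i] be the best sum of a strictly increasing subsequence ending at i:
i:      1  2  3  4  5  6  7  8  9 10 11 12 13
a[i]:   3 17 13 10  1  2 22 13  3 16  5  7  9
S:      3 20 16 13  1  3 42 26  6 42 11 18 27
Maximum is 42 (e.g. 3 + 17 + 22).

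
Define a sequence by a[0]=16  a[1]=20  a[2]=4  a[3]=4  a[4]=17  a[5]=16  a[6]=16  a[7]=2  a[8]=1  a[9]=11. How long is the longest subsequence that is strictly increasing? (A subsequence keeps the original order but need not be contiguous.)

2

Track the smallest tail for each achievable length (strict):
16 → extends → [16]
20 → extends → [16, 20]
4 → replaces 16 → [4, 20]
4 → already a tail → [4, 20]
17 → replaces 20 → [4, 17]
16 → replaces 17 → [4, 16]
16 → already a tail → [4, 16]
2 → replaces 4 → [2, 16]
1 → replaces 2 → [1, 16]
11 → replaces 16 → [1, 11]
Two tails, so the longest strictly increasing subsequence has length 2 (e.g. 16, 20).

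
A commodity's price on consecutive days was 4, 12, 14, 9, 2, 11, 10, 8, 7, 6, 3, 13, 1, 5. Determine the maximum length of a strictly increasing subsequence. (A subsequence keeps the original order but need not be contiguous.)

4

Track the smallest tail for each achievable length (strict):
4 → extends → [4]
12 → extends → [4, 12]
14 → extends → [4, 12, 14]
9 → replaces 12 → [4, 9, 14]
2 → replaces 4 → [2, 9, 14]
11 → replaces 14 → [2, 9, 11]
10 → replaces 11 → [2, 9, 10]
8 → replaces 9 → [2, 8, 10]
7 → replaces 8 → [2, 7, 10]
6 → replaces 7 → [2, 6, 10]
3 → replaces 6 → [2, 3, 10]
13 → extends → [2, 3, 10, 13]
1 → replaces 2 → [1, 3, 10, 13]
5 → replaces 10 → [1, 3, 5, 13]
Four tails, so the longest strictly increasing subsequence has length 4 (e.g. 4, 9, 11, 13).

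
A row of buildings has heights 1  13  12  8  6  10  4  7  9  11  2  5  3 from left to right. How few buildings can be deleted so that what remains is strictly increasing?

8

Fewest deletions = n − (longest strictly increasing subsequence).
i:      1  2  3  4  5  6  7  8  9 10 11 12 13
a[i]:   1 13 12  8  6 10  4  7  9 11  2  5  3
dp:     1  2  2  2  2  3  2  3  4  5  2  3  3
max dp = 5, so deletions = 13 − 5 = 8.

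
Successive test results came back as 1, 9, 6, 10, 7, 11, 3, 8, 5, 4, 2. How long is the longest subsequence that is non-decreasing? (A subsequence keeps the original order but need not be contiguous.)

Track the smallest tail for each achievable length (allowing ties):
1 → extends → [1]
9 → extends → [1, 9]
6 → replaces 9 → [1, 6]
10 → extends → [1, 6, 10]
7 → replaces 10 → [1, 6, 7]
11 → extends → [1, 6, 7, 11]
3 → replaces 6 → [1, 3, 7, 11]
8 → replaces 11 → [1, 3, 7, 8]
5 → replaces 7 → [1, 3, 5, 8]
4 → replaces 5 → [1, 3, 4, 8]
2 → replaces 3 → [1, 2, 4, 8]
Four tails, so the longest non-decreasing subsequence has length 4 (e.g. 1, 9, 10, 11).

4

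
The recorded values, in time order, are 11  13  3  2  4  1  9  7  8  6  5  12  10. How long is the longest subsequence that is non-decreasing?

5

Track the smallest tail for each achievable length (allowing ties):
11 → extends → [11]
13 → extends → [11, 13]
3 → replaces 11 → [3, 13]
2 → replaces 3 → [2, 13]
4 → replaces 13 → [2, 4]
1 → replaces 2 → [1, 4]
9 → extends → [1, 4, 9]
7 → replaces 9 → [1, 4, 7]
8 → extends → [1, 4, 7, 8]
6 → replaces 7 → [1, 4, 6, 8]
5 → replaces 6 → [1, 4, 5, 8]
12 → extends → [1, 4, 5, 8, 12]
10 → replaces 12 → [1, 4, 5, 8, 10]
Five tails, so the longest non-decreasing subsequence has length 5 (e.g. 3, 4, 7, 8, 12).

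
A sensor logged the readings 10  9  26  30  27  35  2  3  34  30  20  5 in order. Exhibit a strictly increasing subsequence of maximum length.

Patience tails give the LIS length; then backtrack through the dp parents:
10 → extends → [10]
9 → replaces 10 → [9]
26 → extends → [9, 26]
30 → extends → [9, 26, 30]
27 → replaces 30 → [9, 26, 27]
35 → extends → [9, 26, 27, 35]
2 → replaces 9 → [2, 26, 27, 35]
3 → replaces 26 → [2, 3, 27, 35]
34 → replaces 35 → [2, 3, 27, 34]
30 → replaces 34 → [2, 3, 27, 30]
20 → replaces 27 → [2, 3, 20, 30]
5 → replaces 20 → [2, 3, 5, 30]
Length 4; one witness is 10, 26, 30, 35.

10, 26, 30, 35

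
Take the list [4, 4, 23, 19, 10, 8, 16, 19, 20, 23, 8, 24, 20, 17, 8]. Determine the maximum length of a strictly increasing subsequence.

Let dp[i] be the length of the longest such subsequence ending at index i:
i:      1  2  3  4  5  6  7  8  9 10 11 12 13 14 15
a[i]:   4  4 23 19 10  8 16 19 20 23  8 24 20 17  8
dp:     1  1  2  2  2  2  3  4  5  6  2  7  5  4  2
Maximum dp value is 7.

7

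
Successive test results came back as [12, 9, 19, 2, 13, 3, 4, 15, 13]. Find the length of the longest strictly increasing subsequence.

4

Track the smallest tail for each achievable length (strict):
12 → extends → [12]
9 → replaces 12 → [9]
19 → extends → [9, 19]
2 → replaces 9 → [2, 19]
13 → replaces 19 → [2, 13]
3 → replaces 13 → [2, 3]
4 → extends → [2, 3, 4]
15 → extends → [2, 3, 4, 15]
13 → replaces 15 → [2, 3, 4, 13]
Four tails, so the longest strictly increasing subsequence has length 4 (e.g. 2, 3, 4, 15).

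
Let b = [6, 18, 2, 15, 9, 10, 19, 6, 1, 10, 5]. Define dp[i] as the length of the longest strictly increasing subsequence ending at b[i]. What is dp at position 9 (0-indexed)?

dp[i] = 1 + max{dp[j] : j<i, b[j]<b[i]} (or 1 if no such j):
i:      0  1  2  3  4  5  6  7  8  9 10
b[i]:   6 18  2 15  9 10 19  6  1 10  5
dp:     1  2  1  2  2  3  4  2  1  3  2
At index 9 the value is 3.

3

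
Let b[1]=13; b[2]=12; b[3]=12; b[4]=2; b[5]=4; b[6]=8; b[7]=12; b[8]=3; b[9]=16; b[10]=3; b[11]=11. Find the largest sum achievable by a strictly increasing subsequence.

42

Let S[i] be the best sum of a strictly increasing subsequence ending at i:
i:      1  2  3  4  5  6  7  8  9 10 11
b[i]:  13 12 12  2  4  8 12  3 16  3 11
S:     13 12 12  2  6 14 26  5 42  5 25
Maximum is 42 (e.g. 2 + 4 + 8 + 12 + 16).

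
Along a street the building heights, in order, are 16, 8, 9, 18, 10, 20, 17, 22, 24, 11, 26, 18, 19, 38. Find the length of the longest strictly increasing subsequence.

8

Let dp[i] be the length of the longest such subsequence ending at index i:
i:      1  2  3  4  5  6  7  8  9 10 11 12 13 14
a[i]:  16  8  9 18 10 20 17 22 24 11 26 18 19 38
dp:     1  1  2  3  3  4  4  5  6  4  7  5  6  8
Maximum dp value is 8.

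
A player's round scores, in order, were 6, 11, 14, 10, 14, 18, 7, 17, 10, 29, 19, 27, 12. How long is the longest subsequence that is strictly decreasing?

Let dp[i] be the longest strictly decreasing subsequence ending at i:
i:      1  2  3  4  5  6  7  8  9 10 11 12 13
a[i]:   6 11 14 10 14 18  7 17 10 29 19 27 12
dp:     1  1  1  2  1  1  3  2  3  1  2  2  3
Maximum is 3.

3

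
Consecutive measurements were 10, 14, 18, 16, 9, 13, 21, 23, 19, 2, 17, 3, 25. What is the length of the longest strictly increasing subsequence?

Track the smallest tail for each achievable length (strict):
10 → extends → [10]
14 → extends → [10, 14]
18 → extends → [10, 14, 18]
16 → replaces 18 → [10, 14, 16]
9 → replaces 10 → [9, 14, 16]
13 → replaces 14 → [9, 13, 16]
21 → extends → [9, 13, 16, 21]
23 → extends → [9, 13, 16, 21, 23]
19 → replaces 21 → [9, 13, 16, 19, 23]
2 → replaces 9 → [2, 13, 16, 19, 23]
17 → replaces 19 → [2, 13, 16, 17, 23]
3 → replaces 13 → [2, 3, 16, 17, 23]
25 → extends → [2, 3, 16, 17, 23, 25]
Six tails, so the longest strictly increasing subsequence has length 6 (e.g. 10, 14, 18, 21, 23, 25).

6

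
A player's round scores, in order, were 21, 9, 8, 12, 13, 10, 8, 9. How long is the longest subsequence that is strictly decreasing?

Let dp[i] be the longest strictly decreasing subsequence ending at i:
i:      1  2  3  4  5  6  7  8
a[i]:  21  9  8 12 13 10  8  9
dp:     1  2  3  2  2  3  4  4
Maximum is 4.

4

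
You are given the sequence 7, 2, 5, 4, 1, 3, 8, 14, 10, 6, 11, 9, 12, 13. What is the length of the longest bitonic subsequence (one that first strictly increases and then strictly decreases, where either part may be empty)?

inc[i] = longest strictly increasing subsequence ending at i; dec[i] = longest strictly decreasing subsequence starting at i:
i:      1  2  3  4  5  6  7  8  9 10 11 12 13 14
a[i]:   7  2  5  4  1  3  8 14 10  6 11  9 12 13
inc:    1  1  2  2  1  2  3  4  4  3  5  4  6  7
dec:    4  2  3  2  1  1  2  3  2  1  2  1  1  1
Best peak at i=14 (value 13): inc=7, dec=1, length 7+1−1 = 7.

7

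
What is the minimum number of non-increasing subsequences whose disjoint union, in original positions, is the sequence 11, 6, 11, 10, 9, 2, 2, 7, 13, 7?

3

Place each on the leftmost legal pile:
11 → new pile 1 (tops now [11])
6 → pile 1 (tops now [6])
11 → new pile 2 (tops now [6, 11])
10 → pile 2 (tops now [6, 10])
9 → pile 2 (tops now [6, 9])
2 → pile 1 (tops now [2, 9])
2 → pile 1 (tops now [2, 9])
7 → pile 2 (tops now [2, 7])
13 → new pile 3 (tops now [2, 7, 13])
7 → pile 2 (tops now [2, 7, 13])
Three piles.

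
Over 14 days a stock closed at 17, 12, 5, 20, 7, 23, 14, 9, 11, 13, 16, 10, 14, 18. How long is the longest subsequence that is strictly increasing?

Let dp[i] be the length of the longest such subsequence ending at index i:
i:      1  2  3  4  5  6  7  8  9 10 11 12 13 14
a[i]:  17 12  5 20  7 23 14  9 11 13 16 10 14 18
dp:     1  1  1  2  2  3  3  3  4  5  6  4  6  7
Maximum dp value is 7.

7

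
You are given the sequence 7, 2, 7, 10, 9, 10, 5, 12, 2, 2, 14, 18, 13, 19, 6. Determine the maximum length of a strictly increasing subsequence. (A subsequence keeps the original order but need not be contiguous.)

Track the smallest tail for each achievable length (strict):
7 → extends → [7]
2 → replaces 7 → [2]
7 → extends → [2, 7]
10 → extends → [2, 7, 10]
9 → replaces 10 → [2, 7, 9]
10 → extends → [2, 7, 9, 10]
5 → replaces 7 → [2, 5, 9, 10]
12 → extends → [2, 5, 9, 10, 12]
2 → already a tail → [2, 5, 9, 10, 12]
2 → already a tail → [2, 5, 9, 10, 12]
14 → extends → [2, 5, 9, 10, 12, 14]
18 → extends → [2, 5, 9, 10, 12, 14, 18]
13 → replaces 14 → [2, 5, 9, 10, 12, 13, 18]
19 → extends → [2, 5, 9, 10, 12, 13, 18, 19]
6 → replaces 9 → [2, 5, 6, 10, 12, 13, 18, 19]
Eight tails, so the longest strictly increasing subsequence has length 8 (e.g. 2, 7, 9, 10, 12, 14, 18, 19).

8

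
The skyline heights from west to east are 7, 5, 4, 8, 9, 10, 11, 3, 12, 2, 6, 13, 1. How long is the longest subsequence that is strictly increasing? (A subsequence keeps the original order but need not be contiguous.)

Let dp[i] be the length of the longest such subsequence ending at index i:
i:      1  2  3  4  5  6  7  8  9 10 11 12 13
a[i]:   7  5  4  8  9 10 11  3 12  2  6 13  1
dp:     1  1  1  2  3  4  5  1  6  1  2  7  1
Maximum dp value is 7.

7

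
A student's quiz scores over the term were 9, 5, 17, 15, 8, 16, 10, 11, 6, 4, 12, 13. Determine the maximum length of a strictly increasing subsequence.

Let dp[i] be the length of the longest such subsequence ending at index i:
i:      1  2  3  4  5  6  7  8  9 10 11 12
a[i]:   9  5 17 15  8 16 10 11  6  4 12 13
dp:     1  1  2  2  2  3  3  4  2  1  5  6
Maximum dp value is 6.

6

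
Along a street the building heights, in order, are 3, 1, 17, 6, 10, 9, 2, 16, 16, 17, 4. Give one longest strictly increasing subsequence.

3, 6, 10, 16, 17

Patience tails give the LIS length; then backtrack through the dp parents:
3 → extends → [3]
1 → replaces 3 → [1]
17 → extends → [1, 17]
6 → replaces 17 → [1, 6]
10 → extends → [1, 6, 10]
9 → replaces 10 → [1, 6, 9]
2 → replaces 6 → [1, 2, 9]
16 → extends → [1, 2, 9, 16]
16 → already a tail → [1, 2, 9, 16]
17 → extends → [1, 2, 9, 16, 17]
4 → replaces 9 → [1, 2, 4, 16, 17]
Length 5; one witness is 3, 6, 10, 16, 17.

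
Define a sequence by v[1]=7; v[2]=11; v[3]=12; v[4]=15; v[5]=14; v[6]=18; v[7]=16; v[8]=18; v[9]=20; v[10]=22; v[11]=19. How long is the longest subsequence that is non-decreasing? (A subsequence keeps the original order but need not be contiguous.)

8

Track the smallest tail for each achievable length (allowing ties):
7 → extends → [7]
11 → extends → [7, 11]
12 → extends → [7, 11, 12]
15 → extends → [7, 11, 12, 15]
14 → replaces 15 → [7, 11, 12, 14]
18 → extends → [7, 11, 12, 14, 18]
16 → replaces 18 → [7, 11, 12, 14, 16]
18 → extends → [7, 11, 12, 14, 16, 18]
20 → extends → [7, 11, 12, 14, 16, 18, 20]
22 → extends → [7, 11, 12, 14, 16, 18, 20, 22]
19 → replaces 20 → [7, 11, 12, 14, 16, 18, 19, 22]
Eight tails, so the longest non-decreasing subsequence has length 8 (e.g. 7, 11, 12, 15, 18, 18, 20, 22).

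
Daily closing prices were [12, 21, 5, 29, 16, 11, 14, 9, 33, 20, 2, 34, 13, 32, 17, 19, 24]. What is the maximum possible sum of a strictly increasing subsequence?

Let S[i] be the best sum of a strictly increasing subsequence ending at i:
i:       1   2   3   4   5   6   7   8   9  10  11  12  13  14  15  16  17
a[i]:   12  21   5  29  16  11  14   9  33  20   2  34  13  32  17  19  24
S:      12  33   5  62  28  16  30  14  95  50   2 129  29  94  47  66  90
Maximum is 129 (e.g. 12 + 21 + 29 + 33 + 34).

129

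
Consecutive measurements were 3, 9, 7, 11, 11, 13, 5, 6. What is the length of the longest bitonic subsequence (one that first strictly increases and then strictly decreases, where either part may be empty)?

inc[i] = longest strictly increasing subsequence ending at i; dec[i] = longest strictly decreasing subsequence starting at i:
i:      1  2  3  4  5  6  7  8
a[i]:   3  9  7 11 11 13  5  6
inc:    1  2  2  3  3  4  2  3
dec:    1  3  2  2  2  2  1  1
Best peak at i=6 (value 13): inc=4, dec=2, length 4+2−1 = 5.

5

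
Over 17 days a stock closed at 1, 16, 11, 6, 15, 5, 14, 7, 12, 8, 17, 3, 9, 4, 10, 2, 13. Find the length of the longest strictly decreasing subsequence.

7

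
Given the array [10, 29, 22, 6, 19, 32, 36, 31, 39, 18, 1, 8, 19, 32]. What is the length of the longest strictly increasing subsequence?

5

Track the smallest tail for each achievable length (strict):
10 → extends → [10]
29 → extends → [10, 29]
22 → replaces 29 → [10, 22]
6 → replaces 10 → [6, 22]
19 → replaces 22 → [6, 19]
32 → extends → [6, 19, 32]
36 → extends → [6, 19, 32, 36]
31 → replaces 32 → [6, 19, 31, 36]
39 → extends → [6, 19, 31, 36, 39]
18 → replaces 19 → [6, 18, 31, 36, 39]
1 → replaces 6 → [1, 18, 31, 36, 39]
8 → replaces 18 → [1, 8, 31, 36, 39]
19 → replaces 31 → [1, 8, 19, 36, 39]
32 → replaces 36 → [1, 8, 19, 32, 39]
Five tails, so the longest strictly increasing subsequence has length 5 (e.g. 10, 29, 32, 36, 39).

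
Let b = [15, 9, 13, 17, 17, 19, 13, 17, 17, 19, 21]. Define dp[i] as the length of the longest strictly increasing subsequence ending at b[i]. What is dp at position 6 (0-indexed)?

2

dp[i] = 1 + max{dp[j] : j<i, b[j]<b[i]} (or 1 if no such j):
i:      0  1  2  3  4  5  6  7  8  9 10
b[i]:  15  9 13 17 17 19 13 17 17 19 21
dp:     1  1  2  3  3  4  2  3  3  4  5
At index 6 the value is 2.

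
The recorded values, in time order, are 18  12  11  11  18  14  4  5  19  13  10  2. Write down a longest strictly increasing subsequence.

12, 18, 19

Patience tails give the LIS length; then backtrack through the dp parents:
18 → extends → [18]
12 → replaces 18 → [12]
11 → replaces 12 → [11]
11 → already a tail → [11]
18 → extends → [11, 18]
14 → replaces 18 → [11, 14]
4 → replaces 11 → [4, 14]
5 → replaces 14 → [4, 5]
19 → extends → [4, 5, 19]
13 → replaces 19 → [4, 5, 13]
10 → replaces 13 → [4, 5, 10]
2 → replaces 4 → [2, 5, 10]
Length 3; one witness is 12, 18, 19.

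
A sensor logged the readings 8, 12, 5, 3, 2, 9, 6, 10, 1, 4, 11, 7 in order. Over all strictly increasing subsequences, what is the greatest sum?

Let S[i] be the best sum of a strictly increasing subsequence ending at i:
i:      1  2  3  4  5  6  7  8  9 10 11 12
a[i]:   8 12  5  3  2  9  6 10  1  4 11  7
S:      8 20  5  3  2 17 11 27  1  7 38 18
Maximum is 38 (e.g. 8 + 9 + 10 + 11).

38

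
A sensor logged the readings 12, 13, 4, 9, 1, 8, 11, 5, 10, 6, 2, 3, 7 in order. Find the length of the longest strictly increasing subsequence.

4

Track the smallest tail for each achievable length (strict):
12 → extends → [12]
13 → extends → [12, 13]
4 → replaces 12 → [4, 13]
9 → replaces 13 → [4, 9]
1 → replaces 4 → [1, 9]
8 → replaces 9 → [1, 8]
11 → extends → [1, 8, 11]
5 → replaces 8 → [1, 5, 11]
10 → replaces 11 → [1, 5, 10]
6 → replaces 10 → [1, 5, 6]
2 → replaces 5 → [1, 2, 6]
3 → replaces 6 → [1, 2, 3]
7 → extends → [1, 2, 3, 7]
Four tails, so the longest strictly increasing subsequence has length 4 (e.g. 4, 5, 6, 7).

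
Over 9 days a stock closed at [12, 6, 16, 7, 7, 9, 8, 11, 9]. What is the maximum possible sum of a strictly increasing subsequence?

33

Let S[i] be the best sum of a strictly increasing subsequence ending at i:
i:      1  2  3  4  5  6  7  8  9
a[i]:  12  6 16  7  7  9  8 11  9
S:     12  6 28 13 13 22 21 33 30
Maximum is 33 (e.g. 6 + 7 + 9 + 11).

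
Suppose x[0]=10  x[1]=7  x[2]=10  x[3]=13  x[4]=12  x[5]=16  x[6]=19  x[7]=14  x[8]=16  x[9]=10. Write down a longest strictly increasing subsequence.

Patience tails give the LIS length; then backtrack through the dp parents:
10 → extends → [10]
7 → replaces 10 → [7]
10 → extends → [7, 10]
13 → extends → [7, 10, 13]
12 → replaces 13 → [7, 10, 12]
16 → extends → [7, 10, 12, 16]
19 → extends → [7, 10, 12, 16, 19]
14 → replaces 16 → [7, 10, 12, 14, 19]
16 → replaces 19 → [7, 10, 12, 14, 16]
10 → already a tail → [7, 10, 12, 14, 16]
Length 5; one witness is 7, 10, 13, 16, 19.

7, 10, 13, 16, 19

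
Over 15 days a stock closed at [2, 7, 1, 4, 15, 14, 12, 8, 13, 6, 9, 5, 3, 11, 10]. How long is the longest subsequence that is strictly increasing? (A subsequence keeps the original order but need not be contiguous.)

5

Let dp[i] be the length of the longest such subsequence ending at index i:
i:      1  2  3  4  5  6  7  8  9 10 11 12 13 14 15
a[i]:   2  7  1  4 15 14 12  8 13  6  9  5  3 11 10
dp:     1  2  1  2  3  3  3  3  4  3  4  3  2  5  5
Maximum dp value is 5.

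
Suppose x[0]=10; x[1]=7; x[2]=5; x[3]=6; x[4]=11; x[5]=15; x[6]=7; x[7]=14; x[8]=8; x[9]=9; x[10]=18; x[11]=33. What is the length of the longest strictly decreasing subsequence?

3

Negate each value so 'decreasing' becomes 'increasing', then run patience tails on the negated sequence:
-10 → extends → [-10]
-7 → extends → [-10, -7]
-5 → extends → [-10, -7, -5]
-6 → replaces -5 → [-10, -7, -6]
-11 → replaces -10 → [-11, -7, -6]
-15 → replaces -11 → [-15, -7, -6]
-7 → already a tail → [-15, -7, -6]
-14 → replaces -7 → [-15, -14, -6]
-8 → replaces -6 → [-15, -14, -8]
-9 → replaces -8 → [-15, -14, -9]
-18 → replaces -15 → [-18, -14, -9]
-33 → replaces -18 → [-33, -14, -9]
Three tails, so the longest strictly decreasing subsequence of the original has length 3.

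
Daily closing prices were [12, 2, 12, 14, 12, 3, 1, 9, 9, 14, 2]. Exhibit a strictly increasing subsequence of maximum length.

2, 3, 9, 14

Patience tails give the LIS length; then backtrack through the dp parents:
12 → extends → [12]
2 → replaces 12 → [2]
12 → extends → [2, 12]
14 → extends → [2, 12, 14]
12 → already a tail → [2, 12, 14]
3 → replaces 12 → [2, 3, 14]
1 → replaces 2 → [1, 3, 14]
9 → replaces 14 → [1, 3, 9]
9 → already a tail → [1, 3, 9]
14 → extends → [1, 3, 9, 14]
2 → replaces 3 → [1, 2, 9, 14]
Length 4; one witness is 2, 3, 9, 14.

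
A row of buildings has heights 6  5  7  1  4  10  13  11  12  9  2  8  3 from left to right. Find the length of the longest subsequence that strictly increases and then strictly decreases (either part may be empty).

inc[i] = longest strictly increasing subsequence ending at i; dec[i] = longest strictly decreasing subsequence starting at i:
i:      1  2  3  4  5  6  7  8  9 10 11 12 13
a[i]:   6  5  7  1  4 10 13 11 12  9  2  8  3
inc:    1  1  2  1  2  3  4  4  5  3  2  3  3
dec:    4  3  3  1  2  4  5  4  4  3  1  2  1
Best peak at i=7 (value 13): inc=4, dec=5, length 4+5−1 = 8.

8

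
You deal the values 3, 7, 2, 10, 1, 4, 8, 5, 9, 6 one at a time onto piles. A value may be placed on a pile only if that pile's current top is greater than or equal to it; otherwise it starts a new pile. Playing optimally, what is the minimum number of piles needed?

4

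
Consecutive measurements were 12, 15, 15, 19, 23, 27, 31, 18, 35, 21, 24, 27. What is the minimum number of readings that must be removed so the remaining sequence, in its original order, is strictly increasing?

5

Fewest deletions = n − (longest strictly increasing subsequence).
i:      1  2  3  4  5  6  7  8  9 10 11 12
a[i]:  12 15 15 19 23 27 31 18 35 21 24 27
dp:     1  2  2  3  4  5  6  3  7  4  5  6
max dp = 7, so deletions = 12 − 7 = 5.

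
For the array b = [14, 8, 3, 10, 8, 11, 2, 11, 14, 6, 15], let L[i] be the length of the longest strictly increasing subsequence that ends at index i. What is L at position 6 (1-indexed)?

dp[i] = 1 + max{dp[j] : j<i, b[j]<b[i]} (or 1 if no such j):
i:      1  2  3  4  5  6  7  8  9 10 11
b[i]:  14  8  3 10  8 11  2 11 14  6 15
dp:     1  1  1  2  2  3  1  3  4  2  5
At index 6 the value is 3.

3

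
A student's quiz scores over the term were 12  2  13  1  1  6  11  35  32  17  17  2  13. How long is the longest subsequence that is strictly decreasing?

Negate each value so 'decreasing' becomes 'increasing', then run patience tails on the negated sequence:
-12 → extends → [-12]
-2 → extends → [-12, -2]
-13 → replaces -12 → [-13, -2]
-1 → extends → [-13, -2, -1]
-1 → already a tail → [-13, -2, -1]
-6 → replaces -2 → [-13, -6, -1]
-11 → replaces -6 → [-13, -11, -1]
-35 → replaces -13 → [-35, -11, -1]
-32 → replaces -11 → [-35, -32, -1]
-17 → replaces -1 → [-35, -32, -17]
-17 → already a tail → [-35, -32, -17]
-2 → extends → [-35, -32, -17, -2]
-13 → replaces -2 → [-35, -32, -17, -13]
Four tails, so the longest strictly decreasing subsequence of the original has length 4.

4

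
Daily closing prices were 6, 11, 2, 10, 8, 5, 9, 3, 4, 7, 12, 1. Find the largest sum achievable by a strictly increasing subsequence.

35

Let S[i] be the best sum of a strictly increasing subsequence ending at i:
i:      1  2  3  4  5  6  7  8  9 10 11 12
a[i]:   6 11  2 10  8  5  9  3  4  7 12  1
S:      6 17  2 16 14  7 23  5  9 16 35  1
Maximum is 35 (e.g. 6 + 8 + 9 + 12).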